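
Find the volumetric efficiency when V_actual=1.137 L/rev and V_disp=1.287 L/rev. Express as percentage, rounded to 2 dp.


eta_v = (V_actual / V_disp) * 100
Ratio = 1.137 / 1.287 = 0.8834
eta_v = 0.8834 * 100 = 88.34%


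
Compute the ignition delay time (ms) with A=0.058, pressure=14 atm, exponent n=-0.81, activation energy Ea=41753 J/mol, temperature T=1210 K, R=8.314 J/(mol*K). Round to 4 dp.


tau = A * P^n * exp(Ea/(R*T))
P^n = 14^(-0.81) = 0.11793326
Ea/(R*T) = 41753/(8.314*1210) = 4.150422
exp(Ea/(R*T)) = 63.460798
tau = 0.058 * 0.11793326 * 63.460798 = 0.4341 ms


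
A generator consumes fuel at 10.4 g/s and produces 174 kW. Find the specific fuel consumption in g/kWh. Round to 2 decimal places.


SFC = (mf / BP) * 3600
Rate = 10.4 / 174 = 0.059770 g/(s*kW)
SFC = 0.059770 * 3600 = 215.17 g/kWh


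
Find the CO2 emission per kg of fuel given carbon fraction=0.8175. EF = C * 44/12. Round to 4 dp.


EF = C_frac * (M_CO2 / M_C)
EF = 0.8175 * (44/12)
EF = 0.8175 * 3.666667 = 2.9975 kg_CO2/kg_fuel


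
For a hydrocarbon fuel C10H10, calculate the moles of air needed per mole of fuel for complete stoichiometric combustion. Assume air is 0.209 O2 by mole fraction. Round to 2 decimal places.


Balanced combustion: C10H10 + 12.5 O2 -> 10 CO2 + 5 H2O
O2 needed = C + H/4 = 10 + 10/4 = 12.50 moles
Air moles = O2 / 0.209 = 12.50 / 0.209 = 59.81 moles air


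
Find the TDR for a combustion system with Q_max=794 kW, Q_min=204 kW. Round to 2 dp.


TDR = Q_max / Q_min
TDR = 794 / 204 = 3.89


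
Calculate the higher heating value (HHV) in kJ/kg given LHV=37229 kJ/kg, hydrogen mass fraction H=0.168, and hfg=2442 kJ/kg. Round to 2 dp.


HHV = LHV + hfg * 9 * H
Water addition = 2442 * 9 * 0.168 = 3692.304 kJ/kg
HHV = 37229 + 3692.304 = 40921.30 kJ/kg


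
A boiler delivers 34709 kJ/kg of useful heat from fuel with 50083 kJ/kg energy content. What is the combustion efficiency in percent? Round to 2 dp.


Efficiency = (Q_useful / Q_fuel) * 100
Efficiency = (34709 / 50083) * 100
Efficiency = 0.6930 * 100 = 69.30%


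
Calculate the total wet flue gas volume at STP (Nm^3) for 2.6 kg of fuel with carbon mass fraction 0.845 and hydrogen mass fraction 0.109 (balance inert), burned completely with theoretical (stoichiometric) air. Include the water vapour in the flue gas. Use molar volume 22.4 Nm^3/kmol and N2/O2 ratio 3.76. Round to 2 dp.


Per kg fuel: CO2 = (C/12 kmol)*22.4 = (0.845/12)*22.4 = 1.57733 Nm^3
Per kg fuel: H2O = (H/2 kmol)*22.4 = (0.109/2)*22.4 = 1.22080 Nm^3
O2 needed per kg fuel = C/12 + H/4 = 0.845/12 + 0.109/4 = 0.09766667 kmol
Per kg fuel: N2 = O2*3.76*22.4 = 0.09766667*3.76*22.4 = 8.22588 Nm^3
Total per kg = 1.57733 + 1.22080 + 8.22588 = 11.02401 Nm^3
Total = 11.02401 * 2.6 = 28.66 Nm^3


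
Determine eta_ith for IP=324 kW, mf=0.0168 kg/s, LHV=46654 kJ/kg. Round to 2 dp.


eta_ith = (IP / (mf * LHV)) * 100
Denominator = 0.0168 * 46654 = 783.7872 kW
eta_ith = (324 / 783.7872) * 100 = 41.34%


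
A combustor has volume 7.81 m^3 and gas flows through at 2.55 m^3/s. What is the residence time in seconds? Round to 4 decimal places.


tau = V / Q_flow
tau = 7.81 / 2.55 = 3.0627 s


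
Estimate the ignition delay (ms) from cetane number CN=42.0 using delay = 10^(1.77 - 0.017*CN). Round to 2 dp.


delay = 10^(1.77 - 0.017*CN)
Exponent = 1.77 - 0.017*42.0 = 1.0560
delay = 10^1.0560 = 11.38 ms


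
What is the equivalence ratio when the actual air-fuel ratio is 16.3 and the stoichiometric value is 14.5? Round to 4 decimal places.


phi = AFR_stoich / AFR_actual
phi = 14.5 / 16.3 = 0.8896


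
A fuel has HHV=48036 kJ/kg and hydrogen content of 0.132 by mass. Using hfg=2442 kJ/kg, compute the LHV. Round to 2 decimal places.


LHV = HHV - hfg * 9 * H
Water correction = 2442 * 9 * 0.132 = 2901.096 kJ/kg
LHV = 48036 - 2901.096 = 45134.90 kJ/kg


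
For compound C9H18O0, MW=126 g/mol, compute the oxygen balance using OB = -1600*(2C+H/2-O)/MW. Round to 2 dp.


OB = -1600 * (2C + H/2 - O) / MW
Inner = 2*9 + 18/2 - 0 = 27.00
OB = -1600 * 27.00 / 126 = -342.86%


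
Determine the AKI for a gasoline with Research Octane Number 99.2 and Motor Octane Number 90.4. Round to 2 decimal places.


AKI = (RON + MON) / 2
AKI = (99.2 + 90.4) / 2
AKI = 189.6 / 2 = 94.80


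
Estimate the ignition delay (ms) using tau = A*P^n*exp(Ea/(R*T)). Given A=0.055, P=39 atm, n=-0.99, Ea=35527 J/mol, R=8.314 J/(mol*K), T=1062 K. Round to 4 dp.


tau = A * P^n * exp(Ea/(R*T))
P^n = 39^(-0.99) = 0.02659782
Ea/(R*T) = 35527/(8.314*1062) = 4.023685
exp(Ea/(R*T)) = 55.906756
tau = 0.055 * 0.02659782 * 55.906756 = 0.0818 ms


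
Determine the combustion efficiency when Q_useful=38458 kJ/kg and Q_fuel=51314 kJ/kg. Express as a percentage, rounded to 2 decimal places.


Efficiency = (Q_useful / Q_fuel) * 100
Efficiency = (38458 / 51314) * 100
Efficiency = 0.7495 * 100 = 74.95%


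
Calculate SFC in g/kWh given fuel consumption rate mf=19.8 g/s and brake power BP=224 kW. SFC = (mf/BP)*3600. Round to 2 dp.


SFC = (mf / BP) * 3600
Rate = 19.8 / 224 = 0.088393 g/(s*kW)
SFC = 0.088393 * 3600 = 318.21 g/kWh


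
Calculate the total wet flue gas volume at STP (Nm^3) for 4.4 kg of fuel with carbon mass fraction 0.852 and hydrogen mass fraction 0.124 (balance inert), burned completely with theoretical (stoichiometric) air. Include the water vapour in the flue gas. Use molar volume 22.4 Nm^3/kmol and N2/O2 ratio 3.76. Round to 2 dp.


Per kg fuel: CO2 = (C/12 kmol)*22.4 = (0.852/12)*22.4 = 1.59040 Nm^3
Per kg fuel: H2O = (H/2 kmol)*22.4 = (0.124/2)*22.4 = 1.38880 Nm^3
O2 needed per kg fuel = C/12 + H/4 = 0.852/12 + 0.124/4 = 0.10200000 kmol
Per kg fuel: N2 = O2*3.76*22.4 = 0.10200000*3.76*22.4 = 8.59085 Nm^3
Total per kg = 1.59040 + 1.38880 + 8.59085 = 11.57005 Nm^3
Total = 11.57005 * 4.4 = 50.91 Nm^3


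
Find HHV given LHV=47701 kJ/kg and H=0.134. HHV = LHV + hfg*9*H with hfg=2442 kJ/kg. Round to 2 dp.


HHV = LHV + hfg * 9 * H
Water addition = 2442 * 9 * 0.134 = 2945.052 kJ/kg
HHV = 47701 + 2945.052 = 50646.05 kJ/kg


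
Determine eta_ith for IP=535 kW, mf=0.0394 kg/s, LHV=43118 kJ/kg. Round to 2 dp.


eta_ith = (IP / (mf * LHV)) * 100
Denominator = 0.0394 * 43118 = 1698.8492 kW
eta_ith = (535 / 1698.8492) * 100 = 31.49%


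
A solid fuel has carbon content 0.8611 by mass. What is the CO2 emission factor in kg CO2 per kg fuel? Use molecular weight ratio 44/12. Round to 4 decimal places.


EF = C_frac * (M_CO2 / M_C)
EF = 0.8611 * (44/12)
EF = 0.8611 * 3.666667 = 3.1574 kg_CO2/kg_fuel


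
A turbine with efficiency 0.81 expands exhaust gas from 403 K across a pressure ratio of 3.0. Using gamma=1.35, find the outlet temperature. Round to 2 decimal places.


T_out = T_in * (1 - eta * (1 - PR^(-(gamma-1)/gamma)))
Exponent = -(1.35-1)/1.35 = -0.25925926
PR^exp = 3.0^(-0.25925926) = 0.75214556
Factor = 1 - 0.81*(1 - 0.75214556) = 0.79923790
T_out = 403 * 0.79923790 = 322.09 K


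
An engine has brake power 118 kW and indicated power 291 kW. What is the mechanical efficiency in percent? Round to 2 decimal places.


eta_mech = (BP / IP) * 100
Ratio = 118 / 291 = 0.4055
eta_mech = 0.4055 * 100 = 40.55%


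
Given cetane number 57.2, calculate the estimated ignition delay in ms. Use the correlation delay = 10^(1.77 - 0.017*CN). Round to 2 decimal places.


delay = 10^(1.77 - 0.017*CN)
Exponent = 1.77 - 0.017*57.2 = 0.7976
delay = 10^0.7976 = 6.27 ms


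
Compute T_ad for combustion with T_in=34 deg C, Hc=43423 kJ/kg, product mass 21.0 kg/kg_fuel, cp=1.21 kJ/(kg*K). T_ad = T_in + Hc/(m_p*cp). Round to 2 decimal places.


T_ad = T_in + Hc / (m_p * cp)
Denominator = 21.0 * 1.21 = 25.4100
Temperature rise = 43423 / 25.4100 = 1708.89 K
T_ad = 34 + 1708.89 = 1742.89 deg C


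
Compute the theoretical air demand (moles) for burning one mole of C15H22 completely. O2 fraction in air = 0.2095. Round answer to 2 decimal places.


Balanced combustion: C15H22 + 20.5 O2 -> 15 CO2 + 11 H2O
O2 needed = C + H/4 = 15 + 22/4 = 20.50 moles
Air moles = O2 / 0.2095 = 20.50 / 0.2095 = 97.85 moles air


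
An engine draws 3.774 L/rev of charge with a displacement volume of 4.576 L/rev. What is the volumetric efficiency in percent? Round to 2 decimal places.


eta_v = (V_actual / V_disp) * 100
Ratio = 3.774 / 4.576 = 0.8247
eta_v = 0.8247 * 100 = 82.47%


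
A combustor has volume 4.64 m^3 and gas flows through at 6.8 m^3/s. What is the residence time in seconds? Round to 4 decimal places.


tau = V / Q_flow
tau = 4.64 / 6.8 = 0.6824 s


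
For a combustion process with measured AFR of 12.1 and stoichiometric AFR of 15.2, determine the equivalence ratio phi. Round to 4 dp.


phi = AFR_stoich / AFR_actual
phi = 15.2 / 12.1 = 1.2562


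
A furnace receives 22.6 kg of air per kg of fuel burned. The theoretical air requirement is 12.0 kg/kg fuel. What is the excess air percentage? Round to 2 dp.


Excess air = actual - stoichiometric = 22.6 - 12.0 = 10.60 kg/kg fuel
Excess air % = (excess / stoich) * 100 = (10.60 / 12.0) * 100 = 88.33%


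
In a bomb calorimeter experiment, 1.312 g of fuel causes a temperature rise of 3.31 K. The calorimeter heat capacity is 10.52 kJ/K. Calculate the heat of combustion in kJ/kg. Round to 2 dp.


Hc = C_cal * delta_T / m_fuel
Q_released = 10.52 * 3.31 = 34.8212 kJ
m_fuel = 1.312 g = 1.312/1000 kg = 0.001312 kg
Hc = 34.8212 / 0.001312 = 26540.55 kJ/kg


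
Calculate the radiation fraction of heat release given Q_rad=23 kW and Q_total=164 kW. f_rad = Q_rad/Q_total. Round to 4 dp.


f_rad = Q_rad / Q_total
f_rad = 23 / 164 = 0.1402


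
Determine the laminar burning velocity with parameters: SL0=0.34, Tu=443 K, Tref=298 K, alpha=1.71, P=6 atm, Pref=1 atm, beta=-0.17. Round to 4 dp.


SL = SL0 * (Tu/Tref)^alpha * (P/Pref)^beta
T ratio = 443/298 = 1.48657718
(T ratio)^alpha = 1.48657718^1.71 = 1.969884
(P/Pref)^beta = 6^(-0.17) = 0.737419
SL = 0.34 * 1.969884 * 0.737419 = 0.4939 m/s


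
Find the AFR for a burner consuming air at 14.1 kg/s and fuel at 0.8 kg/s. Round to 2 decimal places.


AFR = m_air / m_fuel
AFR = 14.1 / 0.8 = 17.63


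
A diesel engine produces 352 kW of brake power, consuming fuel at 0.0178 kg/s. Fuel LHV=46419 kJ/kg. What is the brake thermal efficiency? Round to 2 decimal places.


eta_BTE = (BP / (mf * LHV)) * 100
Denominator = 0.0178 * 46419 = 826.2582 kW
eta_BTE = (352 / 826.2582) * 100 = 42.60%


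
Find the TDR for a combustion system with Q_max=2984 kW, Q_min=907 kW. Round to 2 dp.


TDR = Q_max / Q_min
TDR = 2984 / 907 = 3.29


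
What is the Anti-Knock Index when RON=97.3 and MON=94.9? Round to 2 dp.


AKI = (RON + MON) / 2
AKI = (97.3 + 94.9) / 2
AKI = 192.2 / 2 = 96.10


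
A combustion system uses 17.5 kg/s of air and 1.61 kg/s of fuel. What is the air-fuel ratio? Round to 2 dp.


AFR = m_air / m_fuel
AFR = 17.5 / 1.61 = 10.87


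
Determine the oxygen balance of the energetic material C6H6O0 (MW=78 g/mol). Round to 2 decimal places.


OB = -1600 * (2C + H/2 - O) / MW
Inner = 2*6 + 6/2 - 0 = 15.00
OB = -1600 * 15.00 / 78 = -307.69%


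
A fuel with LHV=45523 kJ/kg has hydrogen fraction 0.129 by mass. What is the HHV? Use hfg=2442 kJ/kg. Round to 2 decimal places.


HHV = LHV + hfg * 9 * H
Water addition = 2442 * 9 * 0.129 = 2835.162 kJ/kg
HHV = 45523 + 2835.162 = 48358.16 kJ/kg


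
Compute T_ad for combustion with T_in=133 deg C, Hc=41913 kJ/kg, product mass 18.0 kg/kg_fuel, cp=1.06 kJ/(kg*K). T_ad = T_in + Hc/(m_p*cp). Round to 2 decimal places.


T_ad = T_in + Hc / (m_p * cp)
Denominator = 18.0 * 1.06 = 19.0800
Temperature rise = 41913 / 19.0800 = 2196.70 K
T_ad = 133 + 2196.70 = 2329.70 deg C


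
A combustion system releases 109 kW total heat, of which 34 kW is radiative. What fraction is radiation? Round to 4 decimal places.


f_rad = Q_rad / Q_total
f_rad = 34 / 109 = 0.3119


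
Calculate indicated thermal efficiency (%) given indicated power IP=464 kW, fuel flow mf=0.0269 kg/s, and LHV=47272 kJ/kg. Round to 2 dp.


eta_ith = (IP / (mf * LHV)) * 100
Denominator = 0.0269 * 47272 = 1271.6168 kW
eta_ith = (464 / 1271.6168) * 100 = 36.49%


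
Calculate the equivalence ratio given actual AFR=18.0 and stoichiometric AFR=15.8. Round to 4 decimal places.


phi = AFR_stoich / AFR_actual
phi = 15.8 / 18.0 = 0.8778


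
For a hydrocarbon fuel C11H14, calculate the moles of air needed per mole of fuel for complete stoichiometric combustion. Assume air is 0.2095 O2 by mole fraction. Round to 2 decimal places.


Balanced combustion: C11H14 + 14.5 O2 -> 11 CO2 + 7 H2O
O2 needed = C + H/4 = 11 + 14/4 = 14.50 moles
Air moles = O2 / 0.2095 = 14.50 / 0.2095 = 69.21 moles air


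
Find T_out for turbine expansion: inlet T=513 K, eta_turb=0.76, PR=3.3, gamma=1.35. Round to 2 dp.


T_out = T_in * (1 - eta * (1 - PR^(-(gamma-1)/gamma)))
Exponent = -(1.35-1)/1.35 = -0.25925926
PR^exp = 3.3^(-0.25925926) = 0.73378775
Factor = 1 - 0.76*(1 - 0.73378775) = 0.79767869
T_out = 513 * 0.79767869 = 409.21 K


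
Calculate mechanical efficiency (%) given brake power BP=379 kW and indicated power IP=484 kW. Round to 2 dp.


eta_mech = (BP / IP) * 100
Ratio = 379 / 484 = 0.7831
eta_mech = 0.7831 * 100 = 78.31%


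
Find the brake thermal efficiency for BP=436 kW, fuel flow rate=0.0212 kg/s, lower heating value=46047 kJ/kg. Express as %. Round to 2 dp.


eta_BTE = (BP / (mf * LHV)) * 100
Denominator = 0.0212 * 46047 = 976.1964 kW
eta_BTE = (436 / 976.1964) * 100 = 44.66%


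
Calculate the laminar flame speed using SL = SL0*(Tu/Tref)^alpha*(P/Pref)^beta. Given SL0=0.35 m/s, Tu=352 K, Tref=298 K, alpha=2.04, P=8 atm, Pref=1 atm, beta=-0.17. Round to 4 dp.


SL = SL0 * (Tu/Tref)^alpha * (P/Pref)^beta
T ratio = 352/298 = 1.18120805
(T ratio)^alpha = 1.18120805^2.04 = 1.404578
(P/Pref)^beta = 8^(-0.17) = 0.702222
SL = 0.35 * 1.404578 * 0.702222 = 0.3452 m/s


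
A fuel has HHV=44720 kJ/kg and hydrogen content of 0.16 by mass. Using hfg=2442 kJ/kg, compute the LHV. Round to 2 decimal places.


LHV = HHV - hfg * 9 * H
Water correction = 2442 * 9 * 0.16 = 3516.480 kJ/kg
LHV = 44720 - 3516.480 = 41203.52 kJ/kg


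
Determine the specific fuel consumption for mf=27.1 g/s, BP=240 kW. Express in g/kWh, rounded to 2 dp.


SFC = (mf / BP) * 3600
Rate = 27.1 / 240 = 0.112917 g/(s*kW)
SFC = 0.112917 * 3600 = 406.50 g/kWh


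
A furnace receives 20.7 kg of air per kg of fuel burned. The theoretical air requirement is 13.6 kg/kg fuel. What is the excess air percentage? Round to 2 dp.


Excess air = actual - stoichiometric = 20.7 - 13.6 = 7.10 kg/kg fuel
Excess air % = (excess / stoich) * 100 = (7.10 / 13.6) * 100 = 52.21%


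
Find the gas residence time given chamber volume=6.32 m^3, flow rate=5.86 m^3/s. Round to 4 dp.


tau = V / Q_flow
tau = 6.32 / 5.86 = 1.0785 s


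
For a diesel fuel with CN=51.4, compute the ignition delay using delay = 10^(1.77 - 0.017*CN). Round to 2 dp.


delay = 10^(1.77 - 0.017*CN)
Exponent = 1.77 - 0.017*51.4 = 0.8962
delay = 10^0.8962 = 7.87 ms


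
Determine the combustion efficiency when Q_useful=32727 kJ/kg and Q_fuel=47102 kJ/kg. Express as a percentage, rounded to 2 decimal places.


Efficiency = (Q_useful / Q_fuel) * 100
Efficiency = (32727 / 47102) * 100
Efficiency = 0.6948 * 100 = 69.48%


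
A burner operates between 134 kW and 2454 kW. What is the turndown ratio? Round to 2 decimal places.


TDR = Q_max / Q_min
TDR = 2454 / 134 = 18.31


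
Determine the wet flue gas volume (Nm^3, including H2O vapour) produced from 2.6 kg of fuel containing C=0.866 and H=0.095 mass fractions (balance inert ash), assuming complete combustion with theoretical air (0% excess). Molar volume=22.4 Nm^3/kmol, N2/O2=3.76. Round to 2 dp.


Per kg fuel: CO2 = (C/12 kmol)*22.4 = (0.866/12)*22.4 = 1.61653 Nm^3
Per kg fuel: H2O = (H/2 kmol)*22.4 = (0.095/2)*22.4 = 1.06400 Nm^3
O2 needed per kg fuel = C/12 + H/4 = 0.866/12 + 0.095/4 = 0.09591667 kmol
Per kg fuel: N2 = O2*3.76*22.4 = 0.09591667*3.76*22.4 = 8.07849 Nm^3
Total per kg = 1.61653 + 1.06400 + 8.07849 = 10.75902 Nm^3
Total = 10.75902 * 2.6 = 27.97 Nm^3


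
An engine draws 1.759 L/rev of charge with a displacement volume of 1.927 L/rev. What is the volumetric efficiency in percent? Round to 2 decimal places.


eta_v = (V_actual / V_disp) * 100
Ratio = 1.759 / 1.927 = 0.9128
eta_v = 0.9128 * 100 = 91.28%


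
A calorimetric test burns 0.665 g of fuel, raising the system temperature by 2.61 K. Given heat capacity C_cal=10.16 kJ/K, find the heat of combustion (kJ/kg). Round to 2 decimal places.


Hc = C_cal * delta_T / m_fuel
Q_released = 10.16 * 2.61 = 26.5176 kJ
m_fuel = 0.665 g = 0.665/1000 kg = 0.000665 kg
Hc = 26.5176 / 0.000665 = 39876.09 kJ/kg


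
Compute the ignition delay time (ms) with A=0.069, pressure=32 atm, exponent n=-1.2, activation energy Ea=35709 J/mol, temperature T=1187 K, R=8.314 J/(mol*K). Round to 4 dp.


tau = A * P^n * exp(Ea/(R*T))
P^n = 32^(-1.2) = 0.01562500
Ea/(R*T) = 35709/(8.314*1187) = 3.618403
exp(Ea/(R*T)) = 37.277992
tau = 0.069 * 0.01562500 * 37.277992 = 0.0402 ms


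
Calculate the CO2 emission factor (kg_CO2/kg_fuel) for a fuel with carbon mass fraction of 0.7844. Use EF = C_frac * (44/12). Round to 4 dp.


EF = C_frac * (M_CO2 / M_C)
EF = 0.7844 * (44/12)
EF = 0.7844 * 3.666667 = 2.8761 kg_CO2/kg_fuel


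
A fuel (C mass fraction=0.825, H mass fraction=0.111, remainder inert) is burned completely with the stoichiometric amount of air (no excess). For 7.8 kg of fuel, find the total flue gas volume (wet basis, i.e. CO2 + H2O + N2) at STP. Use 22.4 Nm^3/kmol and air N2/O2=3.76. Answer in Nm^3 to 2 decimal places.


Per kg fuel: CO2 = (C/12 kmol)*22.4 = (0.825/12)*22.4 = 1.54000 Nm^3
Per kg fuel: H2O = (H/2 kmol)*22.4 = (0.111/2)*22.4 = 1.24320 Nm^3
O2 needed per kg fuel = C/12 + H/4 = 0.825/12 + 0.111/4 = 0.09650000 kmol
Per kg fuel: N2 = O2*3.76*22.4 = 0.09650000*3.76*22.4 = 8.12762 Nm^3
Total per kg = 1.54000 + 1.24320 + 8.12762 = 10.91082 Nm^3
Total = 10.91082 * 7.8 = 85.10 Nm^3


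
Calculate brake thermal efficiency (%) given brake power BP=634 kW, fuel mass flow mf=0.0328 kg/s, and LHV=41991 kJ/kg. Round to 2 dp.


eta_BTE = (BP / (mf * LHV)) * 100
Denominator = 0.0328 * 41991 = 1377.3048 kW
eta_BTE = (634 / 1377.3048) * 100 = 46.03%


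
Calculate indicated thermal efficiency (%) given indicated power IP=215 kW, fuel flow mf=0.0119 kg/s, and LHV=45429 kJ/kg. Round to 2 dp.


eta_ith = (IP / (mf * LHV)) * 100
Denominator = 0.0119 * 45429 = 540.6051 kW
eta_ith = (215 / 540.6051) * 100 = 39.77%


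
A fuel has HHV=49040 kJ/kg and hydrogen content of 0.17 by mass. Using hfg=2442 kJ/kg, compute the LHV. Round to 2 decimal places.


LHV = HHV - hfg * 9 * H
Water correction = 2442 * 9 * 0.17 = 3736.260 kJ/kg
LHV = 49040 - 3736.260 = 45303.74 kJ/kg


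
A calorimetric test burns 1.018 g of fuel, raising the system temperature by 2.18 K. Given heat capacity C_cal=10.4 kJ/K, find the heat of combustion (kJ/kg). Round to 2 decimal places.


Hc = C_cal * delta_T / m_fuel
Q_released = 10.4 * 2.18 = 22.6720 kJ
m_fuel = 1.018 g = 1.018/1000 kg = 0.001018 kg
Hc = 22.6720 / 0.001018 = 22271.12 kJ/kg


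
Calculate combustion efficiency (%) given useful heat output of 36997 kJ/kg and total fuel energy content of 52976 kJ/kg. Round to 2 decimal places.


Efficiency = (Q_useful / Q_fuel) * 100
Efficiency = (36997 / 52976) * 100
Efficiency = 0.6984 * 100 = 69.84%


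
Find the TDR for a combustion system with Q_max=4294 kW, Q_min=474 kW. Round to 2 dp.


TDR = Q_max / Q_min
TDR = 4294 / 474 = 9.06


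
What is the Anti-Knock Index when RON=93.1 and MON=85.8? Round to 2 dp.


AKI = (RON + MON) / 2
AKI = (93.1 + 85.8) / 2
AKI = 178.9 / 2 = 89.45


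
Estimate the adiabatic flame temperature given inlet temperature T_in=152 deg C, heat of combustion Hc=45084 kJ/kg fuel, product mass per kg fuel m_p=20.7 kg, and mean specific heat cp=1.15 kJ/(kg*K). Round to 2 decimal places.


T_ad = T_in + Hc / (m_p * cp)
Denominator = 20.7 * 1.15 = 23.8050
Temperature rise = 45084 / 23.8050 = 1893.89 K
T_ad = 152 + 1893.89 = 2045.89 deg C


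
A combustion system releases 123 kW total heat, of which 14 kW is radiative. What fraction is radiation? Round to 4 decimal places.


f_rad = Q_rad / Q_total
f_rad = 14 / 123 = 0.1138


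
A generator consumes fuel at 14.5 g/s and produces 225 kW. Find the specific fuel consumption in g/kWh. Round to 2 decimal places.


SFC = (mf / BP) * 3600
Rate = 14.5 / 225 = 0.064444 g/(s*kW)
SFC = 0.064444 * 3600 = 232.00 g/kWh


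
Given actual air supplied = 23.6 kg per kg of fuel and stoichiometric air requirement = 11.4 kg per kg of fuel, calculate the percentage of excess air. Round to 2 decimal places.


Excess air = actual - stoichiometric = 23.6 - 11.4 = 12.20 kg/kg fuel
Excess air % = (excess / stoich) * 100 = (12.20 / 11.4) * 100 = 107.02%


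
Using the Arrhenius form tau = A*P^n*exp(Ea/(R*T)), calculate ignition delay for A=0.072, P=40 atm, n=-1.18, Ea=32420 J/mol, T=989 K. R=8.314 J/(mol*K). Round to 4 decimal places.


tau = A * P^n * exp(Ea/(R*T))
P^n = 40^(-1.18) = 0.01286972
Ea/(R*T) = 32420/(8.314*989) = 3.942818
exp(Ea/(R*T)) = 51.563688
tau = 0.072 * 0.01286972 * 51.563688 = 0.0478 ms


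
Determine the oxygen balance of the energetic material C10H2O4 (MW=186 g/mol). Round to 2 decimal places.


OB = -1600 * (2C + H/2 - O) / MW
Inner = 2*10 + 2/2 - 4 = 17.00
OB = -1600 * 17.00 / 186 = -146.24%


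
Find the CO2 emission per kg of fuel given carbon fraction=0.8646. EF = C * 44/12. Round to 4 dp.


EF = C_frac * (M_CO2 / M_C)
EF = 0.8646 * (44/12)
EF = 0.8646 * 3.666667 = 3.1702 kg_CO2/kg_fuel


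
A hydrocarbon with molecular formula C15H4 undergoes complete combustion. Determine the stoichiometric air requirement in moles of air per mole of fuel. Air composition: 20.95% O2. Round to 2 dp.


Balanced combustion: C15H4 + 16 O2 -> 15 CO2 + 2 H2O
O2 needed = C + H/4 = 15 + 4/4 = 16.00 moles
Air moles = O2 / 0.2095 = 16.00 / 0.2095 = 76.37 moles air


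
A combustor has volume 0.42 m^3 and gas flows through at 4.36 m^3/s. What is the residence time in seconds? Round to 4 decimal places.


tau = V / Q_flow
tau = 0.42 / 4.36 = 0.0963 s


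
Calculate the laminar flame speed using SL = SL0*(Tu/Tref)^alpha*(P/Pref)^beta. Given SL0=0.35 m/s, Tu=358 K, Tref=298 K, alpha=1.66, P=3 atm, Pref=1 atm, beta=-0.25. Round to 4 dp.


SL = SL0 * (Tu/Tref)^alpha * (P/Pref)^beta
T ratio = 358/298 = 1.20134228
(T ratio)^alpha = 1.20134228^1.66 = 1.355960
(P/Pref)^beta = 3^(-0.25) = 0.759836
SL = 0.35 * 1.355960 * 0.759836 = 0.3606 m/s


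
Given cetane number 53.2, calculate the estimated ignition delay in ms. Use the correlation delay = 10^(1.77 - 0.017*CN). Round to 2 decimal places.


delay = 10^(1.77 - 0.017*CN)
Exponent = 1.77 - 0.017*53.2 = 0.8656
delay = 10^0.8656 = 7.34 ms


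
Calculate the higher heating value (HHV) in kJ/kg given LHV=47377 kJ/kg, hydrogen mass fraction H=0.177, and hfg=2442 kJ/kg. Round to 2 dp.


HHV = LHV + hfg * 9 * H
Water addition = 2442 * 9 * 0.177 = 3890.106 kJ/kg
HHV = 47377 + 3890.106 = 51267.11 kJ/kg


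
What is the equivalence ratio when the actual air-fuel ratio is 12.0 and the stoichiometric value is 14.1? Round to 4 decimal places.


phi = AFR_stoich / AFR_actual
phi = 14.1 / 12.0 = 1.1750


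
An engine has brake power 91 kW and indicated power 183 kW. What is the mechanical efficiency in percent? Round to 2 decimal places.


eta_mech = (BP / IP) * 100
Ratio = 91 / 183 = 0.4973
eta_mech = 0.4973 * 100 = 49.73%


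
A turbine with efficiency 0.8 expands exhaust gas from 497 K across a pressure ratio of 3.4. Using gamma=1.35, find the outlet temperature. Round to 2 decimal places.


T_out = T_in * (1 - eta * (1 - PR^(-(gamma-1)/gamma)))
Exponent = -(1.35-1)/1.35 = -0.25925926
PR^exp = 3.4^(-0.25925926) = 0.72813041
Factor = 1 - 0.8*(1 - 0.72813041) = 0.78250433
T_out = 497 * 0.78250433 = 388.90 K


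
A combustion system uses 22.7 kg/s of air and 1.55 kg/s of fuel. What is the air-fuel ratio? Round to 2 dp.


AFR = m_air / m_fuel
AFR = 22.7 / 1.55 = 14.65


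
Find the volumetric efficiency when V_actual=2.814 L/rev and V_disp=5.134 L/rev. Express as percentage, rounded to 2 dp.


eta_v = (V_actual / V_disp) * 100
Ratio = 2.814 / 5.134 = 0.5481
eta_v = 0.5481 * 100 = 54.81%


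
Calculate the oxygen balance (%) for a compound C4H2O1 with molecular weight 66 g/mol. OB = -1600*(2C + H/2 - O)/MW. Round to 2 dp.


OB = -1600 * (2C + H/2 - O) / MW
Inner = 2*4 + 2/2 - 1 = 8.00
OB = -1600 * 8.00 / 66 = -193.94%


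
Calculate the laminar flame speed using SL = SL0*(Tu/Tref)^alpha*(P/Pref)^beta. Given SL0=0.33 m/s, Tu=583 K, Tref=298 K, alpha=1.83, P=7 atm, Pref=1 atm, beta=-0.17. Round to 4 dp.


SL = SL0 * (Tu/Tref)^alpha * (P/Pref)^beta
T ratio = 583/298 = 1.95637584
(T ratio)^alpha = 1.95637584^1.83 = 3.414740
(P/Pref)^beta = 7^(-0.17) = 0.718345
SL = 0.33 * 3.414740 * 0.718345 = 0.8095 m/s


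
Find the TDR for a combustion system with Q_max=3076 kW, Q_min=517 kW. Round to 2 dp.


TDR = Q_max / Q_min
TDR = 3076 / 517 = 5.95


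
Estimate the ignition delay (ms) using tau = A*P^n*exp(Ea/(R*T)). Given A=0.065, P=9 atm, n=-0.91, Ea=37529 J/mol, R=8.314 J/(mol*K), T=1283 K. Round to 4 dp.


tau = A * P^n * exp(Ea/(R*T))
P^n = 9^(-0.91) = 0.13540644
Ea/(R*T) = 37529/(8.314*1283) = 3.518279
exp(Ea/(R*T)) = 33.726346
tau = 0.065 * 0.13540644 * 33.726346 = 0.2968 ms


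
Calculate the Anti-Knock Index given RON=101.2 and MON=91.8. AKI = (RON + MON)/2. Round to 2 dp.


AKI = (RON + MON) / 2
AKI = (101.2 + 91.8) / 2
AKI = 193.0 / 2 = 96.50


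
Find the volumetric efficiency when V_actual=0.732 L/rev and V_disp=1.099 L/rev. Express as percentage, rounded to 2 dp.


eta_v = (V_actual / V_disp) * 100
Ratio = 0.732 / 1.099 = 0.6661
eta_v = 0.6661 * 100 = 66.61%


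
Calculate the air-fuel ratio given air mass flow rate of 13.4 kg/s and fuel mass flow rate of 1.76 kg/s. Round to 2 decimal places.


AFR = m_air / m_fuel
AFR = 13.4 / 1.76 = 7.61


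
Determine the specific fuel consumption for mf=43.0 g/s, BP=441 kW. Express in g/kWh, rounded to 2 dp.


SFC = (mf / BP) * 3600
Rate = 43.0 / 441 = 0.097506 g/(s*kW)
SFC = 0.097506 * 3600 = 351.02 g/kWh


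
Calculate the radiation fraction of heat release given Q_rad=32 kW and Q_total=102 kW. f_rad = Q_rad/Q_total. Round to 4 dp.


f_rad = Q_rad / Q_total
f_rad = 32 / 102 = 0.3137


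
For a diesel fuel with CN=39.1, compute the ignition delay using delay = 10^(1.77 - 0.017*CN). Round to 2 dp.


delay = 10^(1.77 - 0.017*CN)
Exponent = 1.77 - 0.017*39.1 = 1.1053
delay = 10^1.1053 = 12.74 ms


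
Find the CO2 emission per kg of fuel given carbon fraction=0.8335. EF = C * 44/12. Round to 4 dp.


EF = C_frac * (M_CO2 / M_C)
EF = 0.8335 * (44/12)
EF = 0.8335 * 3.666667 = 3.0562 kg_CO2/kg_fuel


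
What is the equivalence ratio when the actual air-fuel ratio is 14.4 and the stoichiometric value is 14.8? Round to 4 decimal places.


phi = AFR_stoich / AFR_actual
phi = 14.8 / 14.4 = 1.0278


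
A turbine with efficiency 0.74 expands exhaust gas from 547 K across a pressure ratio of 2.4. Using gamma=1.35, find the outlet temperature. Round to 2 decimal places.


T_out = T_in * (1 - eta * (1 - PR^(-(gamma-1)/gamma)))
Exponent = -(1.35-1)/1.35 = -0.25925926
PR^exp = 2.4^(-0.25925926) = 0.79694200
Factor = 1 - 0.74*(1 - 0.79694200) = 0.84973708
T_out = 547 * 0.84973708 = 464.81 K


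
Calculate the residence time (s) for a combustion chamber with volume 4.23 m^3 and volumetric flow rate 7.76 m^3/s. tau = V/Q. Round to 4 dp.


tau = V / Q_flow
tau = 4.23 / 7.76 = 0.5451 s


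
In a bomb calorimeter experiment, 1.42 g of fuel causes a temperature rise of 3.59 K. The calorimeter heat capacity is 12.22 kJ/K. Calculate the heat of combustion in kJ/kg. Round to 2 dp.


Hc = C_cal * delta_T / m_fuel
Q_released = 12.22 * 3.59 = 43.8698 kJ
m_fuel = 1.42 g = 1.42/1000 kg = 0.001420 kg
Hc = 43.8698 / 0.001420 = 30894.23 kJ/kg


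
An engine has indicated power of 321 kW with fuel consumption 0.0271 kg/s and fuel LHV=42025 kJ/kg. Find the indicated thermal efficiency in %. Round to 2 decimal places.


eta_ith = (IP / (mf * LHV)) * 100
Denominator = 0.0271 * 42025 = 1138.8775 kW
eta_ith = (321 / 1138.8775) * 100 = 28.19%


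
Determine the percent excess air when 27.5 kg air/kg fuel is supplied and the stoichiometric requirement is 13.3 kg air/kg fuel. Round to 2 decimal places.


Excess air = actual - stoichiometric = 27.5 - 13.3 = 14.20 kg/kg fuel
Excess air % = (excess / stoich) * 100 = (14.20 / 13.3) * 100 = 106.77%


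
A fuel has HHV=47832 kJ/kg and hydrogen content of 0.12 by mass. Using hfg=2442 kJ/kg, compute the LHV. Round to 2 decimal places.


LHV = HHV - hfg * 9 * H
Water correction = 2442 * 9 * 0.12 = 2637.360 kJ/kg
LHV = 47832 - 2637.360 = 45194.64 kJ/kg


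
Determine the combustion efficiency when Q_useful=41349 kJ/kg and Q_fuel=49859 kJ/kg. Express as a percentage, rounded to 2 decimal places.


Efficiency = (Q_useful / Q_fuel) * 100
Efficiency = (41349 / 49859) * 100
Efficiency = 0.8293 * 100 = 82.93%


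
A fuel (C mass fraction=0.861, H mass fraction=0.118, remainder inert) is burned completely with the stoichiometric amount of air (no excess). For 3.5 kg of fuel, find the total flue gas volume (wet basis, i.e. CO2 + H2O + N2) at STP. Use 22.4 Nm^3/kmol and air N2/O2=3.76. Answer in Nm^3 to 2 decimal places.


Per kg fuel: CO2 = (C/12 kmol)*22.4 = (0.861/12)*22.4 = 1.60720 Nm^3
Per kg fuel: H2O = (H/2 kmol)*22.4 = (0.118/2)*22.4 = 1.32160 Nm^3
O2 needed per kg fuel = C/12 + H/4 = 0.861/12 + 0.118/4 = 0.10125000 kmol
Per kg fuel: N2 = O2*3.76*22.4 = 0.10125000*3.76*22.4 = 8.52768 Nm^3
Total per kg = 1.60720 + 1.32160 + 8.52768 = 11.45648 Nm^3
Total = 11.45648 * 3.5 = 40.10 Nm^3


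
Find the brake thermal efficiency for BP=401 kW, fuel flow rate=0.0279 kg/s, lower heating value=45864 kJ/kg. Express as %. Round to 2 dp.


eta_BTE = (BP / (mf * LHV)) * 100
Denominator = 0.0279 * 45864 = 1279.6056 kW
eta_BTE = (401 / 1279.6056) * 100 = 31.34%


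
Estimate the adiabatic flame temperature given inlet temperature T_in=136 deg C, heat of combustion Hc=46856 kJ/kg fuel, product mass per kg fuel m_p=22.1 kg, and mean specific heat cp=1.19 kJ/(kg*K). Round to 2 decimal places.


T_ad = T_in + Hc / (m_p * cp)
Denominator = 22.1 * 1.19 = 26.2990
Temperature rise = 46856 / 26.2990 = 1781.66 K
T_ad = 136 + 1781.66 = 1917.66 deg C


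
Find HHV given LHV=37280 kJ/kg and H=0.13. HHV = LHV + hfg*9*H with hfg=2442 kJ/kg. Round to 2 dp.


HHV = LHV + hfg * 9 * H
Water addition = 2442 * 9 * 0.13 = 2857.140 kJ/kg
HHV = 37280 + 2857.140 = 40137.14 kJ/kg


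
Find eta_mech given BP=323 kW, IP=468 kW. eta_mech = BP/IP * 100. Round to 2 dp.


eta_mech = (BP / IP) * 100
Ratio = 323 / 468 = 0.6902
eta_mech = 0.6902 * 100 = 69.02%


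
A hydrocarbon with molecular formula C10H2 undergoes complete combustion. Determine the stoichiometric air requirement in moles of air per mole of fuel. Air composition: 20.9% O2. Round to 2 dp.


Balanced combustion: C10H2 + 10.5 O2 -> 10 CO2 + 1 H2O
O2 needed = C + H/4 = 10 + 2/4 = 10.50 moles
Air moles = O2 / 0.209 = 10.50 / 0.209 = 50.24 moles air


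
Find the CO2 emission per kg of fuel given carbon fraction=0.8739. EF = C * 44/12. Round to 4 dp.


EF = C_frac * (M_CO2 / M_C)
EF = 0.8739 * (44/12)
EF = 0.8739 * 3.666667 = 3.2043 kg_CO2/kg_fuel


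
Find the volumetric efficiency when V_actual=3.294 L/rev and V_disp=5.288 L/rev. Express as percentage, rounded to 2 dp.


eta_v = (V_actual / V_disp) * 100
Ratio = 3.294 / 5.288 = 0.6229
eta_v = 0.6229 * 100 = 62.29%


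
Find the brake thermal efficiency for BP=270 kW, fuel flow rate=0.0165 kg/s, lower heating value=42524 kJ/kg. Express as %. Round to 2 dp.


eta_BTE = (BP / (mf * LHV)) * 100
Denominator = 0.0165 * 42524 = 701.6460 kW
eta_BTE = (270 / 701.6460) * 100 = 38.48%


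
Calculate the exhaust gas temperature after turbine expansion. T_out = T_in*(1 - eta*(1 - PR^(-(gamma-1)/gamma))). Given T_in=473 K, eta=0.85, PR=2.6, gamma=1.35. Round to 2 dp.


T_out = T_in * (1 - eta * (1 - PR^(-(gamma-1)/gamma)))
Exponent = -(1.35-1)/1.35 = -0.25925926
PR^exp = 2.6^(-0.25925926) = 0.78057442
Factor = 1 - 0.85*(1 - 0.78057442) = 0.81348826
T_out = 473 * 0.81348826 = 384.78 K


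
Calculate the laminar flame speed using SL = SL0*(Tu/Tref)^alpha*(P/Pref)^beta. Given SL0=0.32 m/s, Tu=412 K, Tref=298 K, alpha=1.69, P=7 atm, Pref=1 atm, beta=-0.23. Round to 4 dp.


SL = SL0 * (Tu/Tref)^alpha * (P/Pref)^beta
T ratio = 412/298 = 1.38255034
(T ratio)^alpha = 1.38255034^1.69 = 1.728824
(P/Pref)^beta = 7^(-0.23) = 0.639186
SL = 0.32 * 1.728824 * 0.639186 = 0.3536 m/s


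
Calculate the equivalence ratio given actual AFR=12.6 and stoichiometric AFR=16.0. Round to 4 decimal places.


phi = AFR_stoich / AFR_actual
phi = 16.0 / 12.6 = 1.2698


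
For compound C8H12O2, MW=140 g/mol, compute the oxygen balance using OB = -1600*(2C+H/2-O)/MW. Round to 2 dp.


OB = -1600 * (2C + H/2 - O) / MW
Inner = 2*8 + 12/2 - 2 = 20.00
OB = -1600 * 20.00 / 140 = -228.57%


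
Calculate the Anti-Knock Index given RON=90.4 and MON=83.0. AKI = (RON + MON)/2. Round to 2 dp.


AKI = (RON + MON) / 2
AKI = (90.4 + 83.0) / 2
AKI = 173.4 / 2 = 86.70


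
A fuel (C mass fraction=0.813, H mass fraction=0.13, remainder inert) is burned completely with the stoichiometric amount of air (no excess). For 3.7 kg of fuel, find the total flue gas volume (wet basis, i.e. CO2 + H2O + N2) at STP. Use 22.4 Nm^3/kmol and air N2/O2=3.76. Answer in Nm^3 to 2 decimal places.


Per kg fuel: CO2 = (C/12 kmol)*22.4 = (0.813/12)*22.4 = 1.51760 Nm^3
Per kg fuel: H2O = (H/2 kmol)*22.4 = (0.13/2)*22.4 = 1.45600 Nm^3
O2 needed per kg fuel = C/12 + H/4 = 0.813/12 + 0.13/4 = 0.10025000 kmol
Per kg fuel: N2 = O2*3.76*22.4 = 0.10025000*3.76*22.4 = 8.44346 Nm^3
Total per kg = 1.51760 + 1.45600 + 8.44346 = 11.41706 Nm^3
Total = 11.41706 * 3.7 = 42.24 Nm^3


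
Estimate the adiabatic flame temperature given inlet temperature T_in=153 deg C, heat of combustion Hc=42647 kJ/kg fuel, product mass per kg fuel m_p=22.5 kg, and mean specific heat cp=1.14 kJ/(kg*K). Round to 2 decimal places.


T_ad = T_in + Hc / (m_p * cp)
Denominator = 22.5 * 1.14 = 25.6500
Temperature rise = 42647 / 25.6500 = 1662.65 K
T_ad = 153 + 1662.65 = 1815.65 deg C


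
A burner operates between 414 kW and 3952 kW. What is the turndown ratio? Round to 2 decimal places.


TDR = Q_max / Q_min
TDR = 3952 / 414 = 9.55


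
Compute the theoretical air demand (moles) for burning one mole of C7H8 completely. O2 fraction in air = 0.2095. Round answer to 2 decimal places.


Balanced combustion: C7H8 + 9 O2 -> 7 CO2 + 4 H2O
O2 needed = C + H/4 = 7 + 8/4 = 9.00 moles
Air moles = O2 / 0.2095 = 9.00 / 0.2095 = 42.96 moles air


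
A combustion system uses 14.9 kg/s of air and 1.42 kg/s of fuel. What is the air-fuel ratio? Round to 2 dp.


AFR = m_air / m_fuel
AFR = 14.9 / 1.42 = 10.49


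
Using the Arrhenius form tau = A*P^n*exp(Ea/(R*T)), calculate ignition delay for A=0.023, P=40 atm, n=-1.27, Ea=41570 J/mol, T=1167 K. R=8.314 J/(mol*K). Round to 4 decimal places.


tau = A * P^n * exp(Ea/(R*T))
P^n = 40^(-1.27) = 0.00923387
Ea/(R*T) = 41570/(8.314*1167) = 4.284490
exp(Ea/(R*T)) = 72.565539
tau = 0.023 * 0.00923387 * 72.565539 = 0.0154 ms


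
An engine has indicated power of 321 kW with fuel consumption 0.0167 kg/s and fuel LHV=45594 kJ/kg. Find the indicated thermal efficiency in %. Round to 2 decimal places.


eta_ith = (IP / (mf * LHV)) * 100
Denominator = 0.0167 * 45594 = 761.4198 kW
eta_ith = (321 / 761.4198) * 100 = 42.16%


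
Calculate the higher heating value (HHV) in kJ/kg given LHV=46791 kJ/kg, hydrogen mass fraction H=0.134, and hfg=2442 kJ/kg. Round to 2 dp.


HHV = LHV + hfg * 9 * H
Water addition = 2442 * 9 * 0.134 = 2945.052 kJ/kg
HHV = 46791 + 2945.052 = 49736.05 kJ/kg


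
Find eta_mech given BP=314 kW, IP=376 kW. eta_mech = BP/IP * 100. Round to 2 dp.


eta_mech = (BP / IP) * 100
Ratio = 314 / 376 = 0.8351
eta_mech = 0.8351 * 100 = 83.51%


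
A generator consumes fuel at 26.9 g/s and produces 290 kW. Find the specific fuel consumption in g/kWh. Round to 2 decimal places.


SFC = (mf / BP) * 3600
Rate = 26.9 / 290 = 0.092759 g/(s*kW)
SFC = 0.092759 * 3600 = 333.93 g/kWh


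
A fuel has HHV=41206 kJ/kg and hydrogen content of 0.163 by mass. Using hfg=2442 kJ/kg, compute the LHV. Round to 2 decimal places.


LHV = HHV - hfg * 9 * H
Water correction = 2442 * 9 * 0.163 = 3582.414 kJ/kg
LHV = 41206 - 3582.414 = 37623.59 kJ/kg


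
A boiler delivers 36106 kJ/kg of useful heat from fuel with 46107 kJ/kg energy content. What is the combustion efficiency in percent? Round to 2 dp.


Efficiency = (Q_useful / Q_fuel) * 100
Efficiency = (36106 / 46107) * 100
Efficiency = 0.7831 * 100 = 78.31%


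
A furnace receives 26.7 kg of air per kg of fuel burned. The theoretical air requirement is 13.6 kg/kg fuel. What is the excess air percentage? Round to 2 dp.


Excess air = actual - stoichiometric = 26.7 - 13.6 = 13.10 kg/kg fuel
Excess air % = (excess / stoich) * 100 = (13.10 / 13.6) * 100 = 96.32%


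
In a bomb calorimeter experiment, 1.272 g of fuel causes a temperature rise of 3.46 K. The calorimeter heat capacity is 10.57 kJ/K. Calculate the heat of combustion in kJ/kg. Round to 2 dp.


Hc = C_cal * delta_T / m_fuel
Q_released = 10.57 * 3.46 = 36.5722 kJ
m_fuel = 1.272 g = 1.272/1000 kg = 0.001272 kg
Hc = 36.5722 / 0.001272 = 28751.73 kJ/kg


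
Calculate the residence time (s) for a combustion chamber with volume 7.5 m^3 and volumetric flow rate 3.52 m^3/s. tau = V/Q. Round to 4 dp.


tau = V / Q_flow
tau = 7.5 / 3.52 = 2.1307 s


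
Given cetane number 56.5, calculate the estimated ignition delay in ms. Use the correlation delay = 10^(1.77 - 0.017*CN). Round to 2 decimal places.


delay = 10^(1.77 - 0.017*CN)
Exponent = 1.77 - 0.017*56.5 = 0.8095
delay = 10^0.8095 = 6.45 ms


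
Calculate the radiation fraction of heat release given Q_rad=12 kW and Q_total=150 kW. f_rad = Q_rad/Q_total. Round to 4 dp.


f_rad = Q_rad / Q_total
f_rad = 12 / 150 = 0.0800


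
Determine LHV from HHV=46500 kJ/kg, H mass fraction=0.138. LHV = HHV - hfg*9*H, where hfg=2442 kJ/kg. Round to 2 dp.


LHV = HHV - hfg * 9 * H
Water correction = 2442 * 9 * 0.138 = 3032.964 kJ/kg
LHV = 46500 - 3032.964 = 43467.04 kJ/kg


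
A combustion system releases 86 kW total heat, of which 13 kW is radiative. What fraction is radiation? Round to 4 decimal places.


f_rad = Q_rad / Q_total
f_rad = 13 / 86 = 0.1512


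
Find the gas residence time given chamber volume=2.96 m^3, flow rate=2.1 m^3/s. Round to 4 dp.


tau = V / Q_flow
tau = 2.96 / 2.1 = 1.4095 s


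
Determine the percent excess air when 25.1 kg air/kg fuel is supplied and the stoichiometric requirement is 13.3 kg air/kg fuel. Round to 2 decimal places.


Excess air = actual - stoichiometric = 25.1 - 13.3 = 11.80 kg/kg fuel
Excess air % = (excess / stoich) * 100 = (11.80 / 13.3) * 100 = 88.72%


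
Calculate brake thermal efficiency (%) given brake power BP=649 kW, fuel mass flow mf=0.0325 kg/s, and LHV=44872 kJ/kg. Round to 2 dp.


eta_BTE = (BP / (mf * LHV)) * 100
Denominator = 0.0325 * 44872 = 1458.3400 kW
eta_BTE = (649 / 1458.3400) * 100 = 44.50%


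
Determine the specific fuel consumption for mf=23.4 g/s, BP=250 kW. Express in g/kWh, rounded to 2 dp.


SFC = (mf / BP) * 3600
Rate = 23.4 / 250 = 0.093600 g/(s*kW)
SFC = 0.093600 * 3600 = 336.96 g/kWh


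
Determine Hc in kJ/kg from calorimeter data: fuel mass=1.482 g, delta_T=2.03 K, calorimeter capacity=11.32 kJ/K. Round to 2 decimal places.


Hc = C_cal * delta_T / m_fuel
Q_released = 11.32 * 2.03 = 22.9796 kJ
m_fuel = 1.482 g = 1.482/1000 kg = 0.001482 kg
Hc = 22.9796 / 0.001482 = 15505.80 kJ/kg
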